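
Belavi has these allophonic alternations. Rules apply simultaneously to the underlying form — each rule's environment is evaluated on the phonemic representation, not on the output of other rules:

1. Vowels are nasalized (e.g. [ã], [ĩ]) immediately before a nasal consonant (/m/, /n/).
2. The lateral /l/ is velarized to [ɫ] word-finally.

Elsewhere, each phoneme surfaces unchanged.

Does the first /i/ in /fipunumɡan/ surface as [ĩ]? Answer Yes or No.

/i/ (between /f/ and /p/): rule 1 targets it, but not before a nasal consonant → unchanged [i].
The actual realization is [i], not [ĩ].

No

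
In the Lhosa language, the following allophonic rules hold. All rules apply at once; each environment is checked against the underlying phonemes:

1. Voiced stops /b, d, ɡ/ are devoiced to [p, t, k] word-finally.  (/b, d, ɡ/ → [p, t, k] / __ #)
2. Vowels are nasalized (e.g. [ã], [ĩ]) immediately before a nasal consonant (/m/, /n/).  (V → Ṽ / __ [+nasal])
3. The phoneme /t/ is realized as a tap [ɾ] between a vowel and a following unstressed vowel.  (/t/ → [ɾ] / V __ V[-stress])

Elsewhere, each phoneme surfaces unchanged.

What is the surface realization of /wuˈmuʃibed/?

/u/ (between /w/ and /m/) occurs before a nasal consonant → [ũ] by rule 2.
/u/ — between /m/ and /ʃ/; rule 2 does not apply here → [u].
/i/ — between /ʃ/ and /b/; rule 2 does not apply here → [i].
/b/ — between /i/ and /e/; rule 1 does not apply here → [b].
/e/ (between /b/ and /d/) fails the environment for rule 2, so it stays [e].
/d/ meets the environment for rule 1 (word-finally) → [t].

[wũˈmuʃibet]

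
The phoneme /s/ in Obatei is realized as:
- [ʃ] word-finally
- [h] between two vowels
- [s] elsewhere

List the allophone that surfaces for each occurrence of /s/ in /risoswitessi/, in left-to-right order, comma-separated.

Occurrence 1 (position 3): between two vowels → [h].
Occurrence 2 (position 5): no conditioning environment matches → elsewhere allophone [s].
Occurrence 3 (position 10): no conditioning environment matches → elsewhere allophone [s].
Occurrence 4 (position 11): no conditioning environment matches → elsewhere allophone [s].

[h], [s], [s], [s]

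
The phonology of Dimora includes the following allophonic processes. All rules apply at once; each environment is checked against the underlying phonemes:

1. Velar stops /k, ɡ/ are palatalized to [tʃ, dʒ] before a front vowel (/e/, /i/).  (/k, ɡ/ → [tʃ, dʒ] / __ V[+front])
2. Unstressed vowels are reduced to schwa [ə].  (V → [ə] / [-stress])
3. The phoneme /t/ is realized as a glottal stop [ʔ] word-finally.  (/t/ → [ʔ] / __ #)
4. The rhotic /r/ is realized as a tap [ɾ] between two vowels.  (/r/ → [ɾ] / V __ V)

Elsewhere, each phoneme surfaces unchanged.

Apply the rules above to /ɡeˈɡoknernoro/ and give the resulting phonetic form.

/ɡ/ (word-initial) occurs before a front vowel → [dʒ] by rule 1.
/e/ (between /ɡ/ and /ɡ/) occurs in an unstressed syllable → [ə] by rule 2.
/ɡ/ (between /e/ and /o/) fails the environment for rule 1, so it stays [ɡ].
/o/ (between /ɡ/ and /k/) is in the target of rule 2 but the environment (in an unstressed syllable) is not met → [o].
/k/ (between /o/ and /n/) is in the target of rule 1 but the environment (before a front vowel) is not met → [k].
/n/ (between /k/ and /e/): no rule targets it → [n].
Rule 2 applies to /e/ (between /n/ and /r/: in an unstressed syllable) → [ə].
/r/ (between /e/ and /n/): rule 4 targets it, but not between two vowels → unchanged [r].
/n/ (between /r/ and /o/): no rule targets it → [n].
Rule 2 applies to /o/ (between /n/ and /r/: in an unstressed syllable) → [ə].
/r/ meets the environment for rule 4 (between two vowels) → [ɾ].
/o/ — word-final, in an unstressed syllable — surfaces as [ə] (rule 2).

[dʒəˈɡoknərnəɾə]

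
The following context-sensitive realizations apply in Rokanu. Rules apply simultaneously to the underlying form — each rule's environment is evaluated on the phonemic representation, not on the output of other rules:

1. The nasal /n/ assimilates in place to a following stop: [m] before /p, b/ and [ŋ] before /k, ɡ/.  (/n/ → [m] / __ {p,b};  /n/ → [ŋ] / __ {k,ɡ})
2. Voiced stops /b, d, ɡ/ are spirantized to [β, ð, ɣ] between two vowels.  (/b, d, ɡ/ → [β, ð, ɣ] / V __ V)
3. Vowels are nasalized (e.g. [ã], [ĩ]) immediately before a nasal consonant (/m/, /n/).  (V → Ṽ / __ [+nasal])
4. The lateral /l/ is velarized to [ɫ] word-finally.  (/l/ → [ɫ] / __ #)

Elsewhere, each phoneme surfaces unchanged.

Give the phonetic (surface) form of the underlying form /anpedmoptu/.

[ãmpedmoptu]

/a/ — word-initial, before a nasal consonant — surfaces as [ã] (rule 3).
/n/ — between /a/ and /p/, before a labial or velar stop — surfaces as [m] (rule 1).
/p/ stays [p].
/e/ — between /p/ and /d/; rule 3 does not apply here → [e].
/d/ — between /e/ and /m/; rule 2 does not apply here → [d].
/m/ (between /d/ and /o/) is unaffected → [m].
/o/ (between /m/ and /p/) fails the environment for rule 3, so it stays [o].
/p/ — not in any rule's target class → [p].
/t/ — not in any rule's target class → [t].
/u/ (word-final) fails the environment for rule 3, so it stays [u].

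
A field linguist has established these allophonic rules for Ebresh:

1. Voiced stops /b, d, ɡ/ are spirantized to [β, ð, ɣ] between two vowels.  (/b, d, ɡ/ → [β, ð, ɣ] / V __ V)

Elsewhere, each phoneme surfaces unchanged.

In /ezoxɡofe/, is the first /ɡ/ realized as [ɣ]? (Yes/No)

/ɡ/ (between /x/ and /o/) is in the target of rule 1 but the environment (between two vowels) is not met → [ɡ].
The actual realization is [ɡ], not [ɣ].

No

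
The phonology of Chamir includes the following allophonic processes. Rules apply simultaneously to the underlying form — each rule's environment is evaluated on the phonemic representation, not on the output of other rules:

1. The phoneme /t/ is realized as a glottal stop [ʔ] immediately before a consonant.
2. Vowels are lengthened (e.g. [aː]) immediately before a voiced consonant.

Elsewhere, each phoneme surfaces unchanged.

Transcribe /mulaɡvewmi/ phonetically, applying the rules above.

/m/ — not in any rule's target class → [m].
/u/ meets the environment for rule 2 (before a voiced consonant) → [uː].
/l/ (between /u/ and /a/): no rule targets it → [l].
Rule 2 applies to /a/ (between /l/ and /ɡ/: before a voiced consonant) → [aː].
/ɡ/ (between /a/ and /v/) is unaffected → [ɡ].
/v/ stays [v].
/e/ meets the environment for rule 2 (before a voiced consonant) → [eː].
/w/ — not in any rule's target class → [w].
/m/ (between /w/ and /i/): no rule targets it → [m].
/i/ (word-final) is in the target of rule 2 but the environment (before a voiced consonant) is not met → [i].

[muːlaːɡveːwmi]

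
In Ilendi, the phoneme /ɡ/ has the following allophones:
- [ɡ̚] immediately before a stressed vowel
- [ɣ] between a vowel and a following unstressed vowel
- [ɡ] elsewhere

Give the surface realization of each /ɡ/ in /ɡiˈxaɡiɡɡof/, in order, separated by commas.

Occurrence 1 (position 1): no conditioning environment matches → elsewhere allophone [ɡ].
Occurrence 2 (position 5): between a vowel and a following unstressed vowel → [ɣ].
Occurrence 3 (position 7): no conditioning environment matches → elsewhere allophone [ɡ].
Occurrence 4 (position 8): no conditioning environment matches → elsewhere allophone [ɡ].

[ɡ], [ɣ], [ɡ], [ɡ]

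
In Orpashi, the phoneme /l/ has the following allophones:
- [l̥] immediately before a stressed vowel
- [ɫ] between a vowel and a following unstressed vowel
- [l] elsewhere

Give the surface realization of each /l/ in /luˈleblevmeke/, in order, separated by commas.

[l], [l̥], [l]

Occurrence 1 (position 1): no conditioning environment matches → elsewhere allophone [l].
Occurrence 2 (position 3): immediately before a stressed vowel → [l̥].
Occurrence 3 (position 6): no conditioning environment matches → elsewhere allophone [l].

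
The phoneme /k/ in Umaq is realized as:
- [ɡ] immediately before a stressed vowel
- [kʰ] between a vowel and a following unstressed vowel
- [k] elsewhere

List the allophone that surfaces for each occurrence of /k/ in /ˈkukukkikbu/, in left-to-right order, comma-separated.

[ɡ], [kʰ], [k], [k], [k]

Occurrence 1 (position 1): immediately before a stressed vowel → [ɡ].
Occurrence 2 (position 3): between a vowel and a following unstressed vowel → [kʰ].
Occurrence 3 (position 5): no conditioning environment matches → elsewhere allophone [k].
Occurrence 4 (position 6): no conditioning environment matches → elsewhere allophone [k].
Occurrence 5 (position 8): no conditioning environment matches → elsewhere allophone [k].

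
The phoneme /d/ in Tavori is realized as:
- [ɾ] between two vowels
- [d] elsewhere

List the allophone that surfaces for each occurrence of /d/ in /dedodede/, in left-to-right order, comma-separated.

Occurrence 1 (position 1): no conditioning environment matches → elsewhere allophone [d].
Occurrence 2 (position 3): between two vowels → [ɾ].
Occurrence 3 (position 5): between two vowels → [ɾ].
Occurrence 4 (position 7): between two vowels → [ɾ].

[d], [ɾ], [ɾ], [ɾ]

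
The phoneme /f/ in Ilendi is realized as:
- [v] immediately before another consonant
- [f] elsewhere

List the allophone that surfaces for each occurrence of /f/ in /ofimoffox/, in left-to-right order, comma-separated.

Occurrence 1 (position 2): no conditioning environment matches → elsewhere allophone [f].
Occurrence 2 (position 6): immediately before another consonant → [v].
Occurrence 3 (position 7): no conditioning environment matches → elsewhere allophone [f].

[f], [v], [f]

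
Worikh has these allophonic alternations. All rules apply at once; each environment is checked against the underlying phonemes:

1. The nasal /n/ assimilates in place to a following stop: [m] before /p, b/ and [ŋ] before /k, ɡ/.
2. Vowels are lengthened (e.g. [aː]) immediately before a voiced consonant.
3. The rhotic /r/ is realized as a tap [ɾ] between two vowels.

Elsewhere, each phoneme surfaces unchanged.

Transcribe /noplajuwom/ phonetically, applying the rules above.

[noplaːjuːwoːm]

/n/ (word-initial): rule 1 targets it, but not before a labial or velar stop → unchanged [n].
/o/ — between /n/ and /p/; rule 2 does not apply here → [o].
/p/ (between /o/ and /l/) is unaffected → [p].
/l/ stays [l].
/a/ — between /l/ and /j/, before a voiced consonant — surfaces as [aː] (rule 2).
/j/ (between /a/ and /u/): no rule targets it → [j].
/u/ — between /j/ and /w/, before a voiced consonant — surfaces as [uː] (rule 2).
/w/ (between /u/ and /o/): no rule targets it → [w].
Rule 2 applies to /o/ (between /w/ and /m/: before a voiced consonant) → [oː].
/m/ — not in any rule's target class → [m].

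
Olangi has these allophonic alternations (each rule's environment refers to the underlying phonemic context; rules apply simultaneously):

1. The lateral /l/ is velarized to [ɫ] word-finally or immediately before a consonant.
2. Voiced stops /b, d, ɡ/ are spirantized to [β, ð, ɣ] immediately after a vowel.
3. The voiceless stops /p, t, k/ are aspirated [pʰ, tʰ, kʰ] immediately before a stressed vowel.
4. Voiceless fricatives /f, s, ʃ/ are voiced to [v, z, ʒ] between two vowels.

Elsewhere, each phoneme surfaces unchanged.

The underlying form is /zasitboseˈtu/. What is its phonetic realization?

/z/ stays [z].
/a/ — not in any rule's target class → [a].
/s/ (between /a/ and /i/) occurs between two vowels → [z] by rule 4.
/i/ stays [i].
/t/ (between /i/ and /b/): rule 3 targets it, but not immediately before a stressed vowel → unchanged [t].
/b/ (between /t/ and /o/) is in the target of rule 2 but the environment (immediately after a vowel) is not met → [b].
/o/ — not in any rule's target class → [o].
Rule 4 applies to /s/ (between /o/ and /e/: between two vowels) → [z].
/e/ stays [e].
/t/ (between /e/ and /u/) occurs immediately before a stressed vowel → [tʰ] by rule 3.
/u/ (word-final) is unaffected → [u].

[zazitbozeˈtʰu]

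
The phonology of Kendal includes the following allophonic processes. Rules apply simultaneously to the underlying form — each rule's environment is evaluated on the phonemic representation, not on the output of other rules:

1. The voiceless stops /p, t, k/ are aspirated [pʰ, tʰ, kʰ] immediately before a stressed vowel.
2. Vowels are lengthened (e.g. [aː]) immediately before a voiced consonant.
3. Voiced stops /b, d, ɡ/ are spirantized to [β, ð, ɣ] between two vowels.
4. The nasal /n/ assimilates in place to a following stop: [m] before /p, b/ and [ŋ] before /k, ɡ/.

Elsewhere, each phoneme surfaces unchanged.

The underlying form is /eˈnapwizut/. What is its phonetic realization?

/e/ (word-initial) occurs before a voiced consonant → [eː] by rule 2.
/n/ (between /e/ and /a/) fails the environment for rule 4, so it stays [n].
/a/ (between /n/ and /p/): rule 2 targets it, but not before a voiced consonant → unchanged [a].
/p/ (between /a/ and /w/) is in the target of rule 1 but the environment (immediately before a stressed vowel) is not met → [p].
/w/ — not in any rule's target class → [w].
Rule 2 applies to /i/ (between /w/ and /z/: before a voiced consonant) → [iː].
/z/ (between /i/ and /u/): no rule targets it → [z].
/u/ (between /z/ and /t/): rule 2 targets it, but not before a voiced consonant → unchanged [u].
/t/ (word-final): rule 1 targets it, but not immediately before a stressed vowel → unchanged [t].

[eːˈnapwiːzut]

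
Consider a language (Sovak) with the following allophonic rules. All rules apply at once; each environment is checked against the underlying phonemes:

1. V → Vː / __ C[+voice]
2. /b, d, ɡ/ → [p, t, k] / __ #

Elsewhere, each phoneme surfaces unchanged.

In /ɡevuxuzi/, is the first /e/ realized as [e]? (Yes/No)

/e/ (between /ɡ/ and /v/) occurs before a voiced consonant → [eː] by rule 1.
The actual realization is [eː], not [e].

No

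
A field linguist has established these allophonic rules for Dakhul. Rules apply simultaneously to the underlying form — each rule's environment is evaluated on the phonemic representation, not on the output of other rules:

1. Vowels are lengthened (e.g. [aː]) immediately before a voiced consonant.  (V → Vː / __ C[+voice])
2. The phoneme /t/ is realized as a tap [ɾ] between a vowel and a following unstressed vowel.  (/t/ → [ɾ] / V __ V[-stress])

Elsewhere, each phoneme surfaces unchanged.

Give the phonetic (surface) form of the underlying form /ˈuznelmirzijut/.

[ˈuːzneːlmiːrziːjut]

/u/ (word-initial): before a voiced consonant, so rule 1 applies → [uː].
/z/ (between /u/ and /n/) is unaffected → [z].
/n/ stays [n].
Rule 1 applies to /e/ (between /n/ and /l/: before a voiced consonant) → [eː].
/l/ stays [l].
/m/ — not in any rule's target class → [m].
Rule 1 applies to /i/ (between /m/ and /r/: before a voiced consonant) → [iː].
/r/ (between /i/ and /z/) is unaffected → [r].
/z/ stays [z].
/i/ (between /z/ and /j/) occurs before a voiced consonant → [iː] by rule 1.
/j/ stays [j].
/u/ (between /j/ and /t/): rule 1 targets it, but not before a voiced consonant → unchanged [u].
/t/ (word-final) is in the target of rule 2 but the environment (between a vowel and a following unstressed vowel) is not met → [t].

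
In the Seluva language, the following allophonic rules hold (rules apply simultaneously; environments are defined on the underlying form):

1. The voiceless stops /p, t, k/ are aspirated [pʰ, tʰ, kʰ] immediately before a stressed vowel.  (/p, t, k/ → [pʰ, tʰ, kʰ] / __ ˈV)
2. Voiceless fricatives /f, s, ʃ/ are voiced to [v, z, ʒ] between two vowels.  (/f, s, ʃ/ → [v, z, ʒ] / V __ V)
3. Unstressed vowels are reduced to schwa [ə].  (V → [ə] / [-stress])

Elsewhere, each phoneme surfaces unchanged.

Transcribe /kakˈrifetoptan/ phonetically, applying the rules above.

[kəkˈrivətəptən]

/k/ (word-initial) is in the target of rule 1 but the environment (immediately before a stressed vowel) is not met → [k].
/a/ meets the environment for rule 3 (in an unstressed syllable) → [ə].
/k/ — between /a/ and /r/; rule 1 does not apply here → [k].
/r/ (between /k/ and /i/) is unaffected → [r].
/i/ — between /r/ and /f/; rule 3 does not apply here → [i].
/f/ (between /i/ and /e/) occurs between two vowels → [v] by rule 2.
/e/ (between /f/ and /t/) occurs in an unstressed syllable → [ə] by rule 3.
/t/ (between /e/ and /o/): rule 1 targets it, but not immediately before a stressed vowel → unchanged [t].
/o/ (between /t/ and /p/) occurs in an unstressed syllable → [ə] by rule 3.
/p/ (between /o/ and /t/): rule 1 targets it, but not immediately before a stressed vowel → unchanged [p].
/t/ (between /p/ and /a/) fails the environment for rule 1, so it stays [t].
/a/ — between /t/ and /n/, in an unstressed syllable — surfaces as [ə] (rule 3).
/n/ (word-final) is unaffected → [n].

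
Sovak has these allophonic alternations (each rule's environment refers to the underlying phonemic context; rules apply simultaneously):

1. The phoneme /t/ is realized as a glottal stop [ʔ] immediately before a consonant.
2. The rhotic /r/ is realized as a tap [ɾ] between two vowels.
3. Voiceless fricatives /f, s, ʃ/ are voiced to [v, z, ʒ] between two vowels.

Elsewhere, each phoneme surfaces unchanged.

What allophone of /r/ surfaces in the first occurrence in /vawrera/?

/r/ (between /w/ and /e/) fails the environment for rule 2, so it stays [r].

[r]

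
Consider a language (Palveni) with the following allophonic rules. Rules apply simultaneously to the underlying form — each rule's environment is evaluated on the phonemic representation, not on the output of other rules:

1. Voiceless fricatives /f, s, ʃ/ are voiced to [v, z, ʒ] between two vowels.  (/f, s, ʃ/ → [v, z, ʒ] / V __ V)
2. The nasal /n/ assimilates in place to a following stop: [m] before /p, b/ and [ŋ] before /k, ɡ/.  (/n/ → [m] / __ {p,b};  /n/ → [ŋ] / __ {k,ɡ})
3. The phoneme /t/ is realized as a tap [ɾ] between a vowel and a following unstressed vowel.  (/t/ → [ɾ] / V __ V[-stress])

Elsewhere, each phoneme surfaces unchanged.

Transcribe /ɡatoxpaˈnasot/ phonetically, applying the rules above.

Rule 3 applies to /t/ (between /a/ and /o/: between a vowel and a following unstressed vowel) → [ɾ].
/n/ (between /a/ and /a/) is in the target of rule 2 but the environment (before a labial or velar stop) is not met → [n].
/s/ — between /a/ and /o/, between two vowels — surfaces as [z] (rule 1).
/t/ (word-final): rule 3 targets it, but not between a vowel and a following unstressed vowel → unchanged [t].

[ɡaɾoxpaˈnazot]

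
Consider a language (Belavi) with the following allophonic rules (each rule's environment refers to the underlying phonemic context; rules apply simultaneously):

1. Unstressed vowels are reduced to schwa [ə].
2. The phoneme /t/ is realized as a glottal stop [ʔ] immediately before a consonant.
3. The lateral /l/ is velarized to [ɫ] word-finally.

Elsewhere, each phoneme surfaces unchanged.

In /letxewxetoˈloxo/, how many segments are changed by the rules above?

Segments that undergo a rule: /e/ → [ə] (rule 1); /t/ → [ʔ] (rule 2); /e/ → [ə] (rule 1); /e/ → [ə] (rule 1); /o/ → [ə] (rule 1); /o/ → [ə] (rule 1).
All other segments surface unchanged.

6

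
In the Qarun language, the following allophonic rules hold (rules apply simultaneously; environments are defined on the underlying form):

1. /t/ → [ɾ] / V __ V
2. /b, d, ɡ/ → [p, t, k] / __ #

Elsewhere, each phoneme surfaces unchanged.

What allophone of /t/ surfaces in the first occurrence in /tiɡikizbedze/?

/t/ — word-initial; rule 1 does not apply here → [t].

[t]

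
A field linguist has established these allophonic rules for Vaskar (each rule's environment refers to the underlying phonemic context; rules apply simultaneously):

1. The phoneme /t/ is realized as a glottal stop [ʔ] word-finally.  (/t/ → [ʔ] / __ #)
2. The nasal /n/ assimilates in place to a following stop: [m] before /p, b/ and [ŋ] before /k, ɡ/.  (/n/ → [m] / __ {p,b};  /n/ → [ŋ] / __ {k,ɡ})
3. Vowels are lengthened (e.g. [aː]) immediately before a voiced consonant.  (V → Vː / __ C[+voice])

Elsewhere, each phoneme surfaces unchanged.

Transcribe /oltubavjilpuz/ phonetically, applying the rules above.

[oːltuːbaːvjiːlpuːz]

/o/ meets the environment for rule 3 (before a voiced consonant) → [oː].
/l/ (between /o/ and /t/) is unaffected → [l].
/t/ (between /l/ and /u/): rule 1 targets it, but not word-finally → unchanged [t].
/u/ (between /t/ and /b/): before a voiced consonant, so rule 3 applies → [uː].
/b/ (between /u/ and /a/) is unaffected → [b].
/a/ (between /b/ and /v/) occurs before a voiced consonant → [aː] by rule 3.
/v/ (between /a/ and /j/) is unaffected → [v].
/j/ stays [j].
Rule 3 applies to /i/ (between /j/ and /l/: before a voiced consonant) → [iː].
/l/ stays [l].
/p/ (between /l/ and /u/): no rule targets it → [p].
/u/ — between /p/ and /z/, before a voiced consonant — surfaces as [uː] (rule 3).
/z/ (word-final): no rule targets it → [z].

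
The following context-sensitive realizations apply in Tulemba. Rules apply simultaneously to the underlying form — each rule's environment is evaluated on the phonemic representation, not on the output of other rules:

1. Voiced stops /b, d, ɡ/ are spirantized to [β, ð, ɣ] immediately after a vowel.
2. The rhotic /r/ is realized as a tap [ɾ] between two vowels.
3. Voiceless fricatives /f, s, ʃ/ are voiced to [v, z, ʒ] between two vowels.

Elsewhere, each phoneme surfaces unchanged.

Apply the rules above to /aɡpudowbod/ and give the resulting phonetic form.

/ɡ/ (between /a/ and /p/): immediately after a vowel, so rule 1 applies → [ɣ].
/d/ — between /u/ and /o/, immediately after a vowel — surfaces as [ð] (rule 1).
/b/ (between /w/ and /o/) is in the target of rule 1 but the environment (immediately after a vowel) is not met → [b].
/d/ (word-final): immediately after a vowel, so rule 1 applies → [ð].

[aɣpuðowboð]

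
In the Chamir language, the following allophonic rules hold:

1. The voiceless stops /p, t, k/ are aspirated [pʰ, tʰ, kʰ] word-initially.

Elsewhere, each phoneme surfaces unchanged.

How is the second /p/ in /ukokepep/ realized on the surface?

/p/ (word-final) is in the target of rule 1 but the environment (word-initially) is not met → [p].

[p]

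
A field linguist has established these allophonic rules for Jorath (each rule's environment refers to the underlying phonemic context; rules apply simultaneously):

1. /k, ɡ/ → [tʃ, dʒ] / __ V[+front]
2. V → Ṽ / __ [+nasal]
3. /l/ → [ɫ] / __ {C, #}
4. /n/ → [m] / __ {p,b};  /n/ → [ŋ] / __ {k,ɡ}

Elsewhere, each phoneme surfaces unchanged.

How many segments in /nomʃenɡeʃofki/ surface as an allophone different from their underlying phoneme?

5

Segments that undergo a rule: /o/ → [õ] (rule 2); /e/ → [ẽ] (rule 2); /n/ → [ŋ] (rule 4); /ɡ/ → [dʒ] (rule 1); /k/ → [tʃ] (rule 1).
All other segments surface unchanged.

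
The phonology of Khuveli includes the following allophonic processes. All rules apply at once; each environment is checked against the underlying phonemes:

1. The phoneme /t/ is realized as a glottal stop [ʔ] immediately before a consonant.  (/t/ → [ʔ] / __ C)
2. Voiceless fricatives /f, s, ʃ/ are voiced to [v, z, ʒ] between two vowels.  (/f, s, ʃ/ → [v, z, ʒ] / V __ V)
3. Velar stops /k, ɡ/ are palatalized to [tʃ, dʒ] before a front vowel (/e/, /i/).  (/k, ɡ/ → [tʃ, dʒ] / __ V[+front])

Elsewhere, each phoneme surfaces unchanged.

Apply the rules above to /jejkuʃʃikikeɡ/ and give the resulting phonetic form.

/j/ (word-initial) is unaffected → [j].
/e/ — not in any rule's target class → [e].
/j/ (between /e/ and /k/) is unaffected → [j].
/k/ — between /j/ and /u/; rule 3 does not apply here → [k].
/u/ — not in any rule's target class → [u].
/ʃ/ (between /u/ and /ʃ/) fails the environment for rule 2, so it stays [ʃ].
/ʃ/ — between /ʃ/ and /i/; rule 2 does not apply here → [ʃ].
/i/ (between /ʃ/ and /k/): no rule targets it → [i].
/k/ (between /i/ and /i/): before a front vowel, so rule 3 applies → [tʃ].
/i/ (between /k/ and /k/) is unaffected → [i].
/k/ — between /i/ and /e/, before a front vowel — surfaces as [tʃ] (rule 3).
/e/ — not in any rule's target class → [e].
/ɡ/ (word-final): rule 3 targets it, but not before a front vowel → unchanged [ɡ].

[jejkuʃʃitʃitʃeɡ]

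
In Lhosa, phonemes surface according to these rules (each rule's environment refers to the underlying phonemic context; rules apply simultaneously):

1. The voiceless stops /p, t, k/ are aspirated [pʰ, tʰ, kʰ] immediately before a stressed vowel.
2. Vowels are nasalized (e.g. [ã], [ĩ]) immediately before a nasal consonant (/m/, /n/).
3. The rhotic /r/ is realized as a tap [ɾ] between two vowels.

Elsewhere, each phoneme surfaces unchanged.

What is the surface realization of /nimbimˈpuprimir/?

/n/ stays [n].
/i/ meets the environment for rule 2 (before a nasal consonant) → [ĩ].
/m/ stays [m].
/b/ (between /m/ and /i/) is unaffected → [b].
/i/ meets the environment for rule 2 (before a nasal consonant) → [ĩ].
/m/ (between /i/ and /p/): no rule targets it → [m].
/p/ meets the environment for rule 1 (immediately before a stressed vowel) → [pʰ].
/u/ (between /p/ and /p/) is in the target of rule 2 but the environment (before a nasal consonant) is not met → [u].
/p/ (between /u/ and /r/) is in the target of rule 1 but the environment (immediately before a stressed vowel) is not met → [p].
/r/ (between /p/ and /i/): rule 3 targets it, but not between two vowels → unchanged [r].
/i/ — between /r/ and /m/, before a nasal consonant — surfaces as [ĩ] (rule 2).
/m/ (between /i/ and /i/): no rule targets it → [m].
/i/ (between /m/ and /r/) is in the target of rule 2 but the environment (before a nasal consonant) is not met → [i].
/r/ — word-final; rule 3 does not apply here → [r].

[nĩmbĩmˈpʰuprĩmir]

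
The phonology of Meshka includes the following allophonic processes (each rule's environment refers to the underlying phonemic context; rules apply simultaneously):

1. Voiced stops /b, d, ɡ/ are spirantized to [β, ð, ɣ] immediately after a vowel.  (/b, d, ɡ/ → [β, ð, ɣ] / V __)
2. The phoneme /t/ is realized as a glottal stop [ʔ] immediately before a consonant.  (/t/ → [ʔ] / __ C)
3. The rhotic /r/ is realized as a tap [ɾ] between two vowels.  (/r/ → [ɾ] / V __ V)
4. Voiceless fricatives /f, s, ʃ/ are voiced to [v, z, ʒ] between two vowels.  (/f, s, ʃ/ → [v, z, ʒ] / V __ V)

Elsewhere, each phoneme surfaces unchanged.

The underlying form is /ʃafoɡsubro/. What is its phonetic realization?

[ʃavoɣsuβro]

/ʃ/ — word-initial; rule 4 does not apply here → [ʃ].
/a/ (between /ʃ/ and /f/) is unaffected → [a].
/f/ meets the environment for rule 4 (between two vowels) → [v].
/o/ (between /f/ and /ɡ/): no rule targets it → [o].
/ɡ/ meets the environment for rule 1 (immediately after a vowel) → [ɣ].
/s/ — between /ɡ/ and /u/; rule 4 does not apply here → [s].
/u/ stays [u].
/b/ (between /u/ and /r/) occurs immediately after a vowel → [β] by rule 1.
/r/ (between /b/ and /o/) is in the target of rule 3 but the environment (between two vowels) is not met → [r].
/o/ (word-final): no rule targets it → [o].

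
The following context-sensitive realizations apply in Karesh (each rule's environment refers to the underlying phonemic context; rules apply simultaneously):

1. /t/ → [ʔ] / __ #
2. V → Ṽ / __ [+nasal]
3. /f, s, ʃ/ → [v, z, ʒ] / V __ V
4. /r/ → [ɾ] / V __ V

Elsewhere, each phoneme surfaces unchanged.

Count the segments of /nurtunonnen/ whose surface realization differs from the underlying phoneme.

Segments that undergo a rule: /u/ → [ũ] (rule 2); /o/ → [õ] (rule 2); /e/ → [ẽ] (rule 2).
All other segments surface unchanged.

3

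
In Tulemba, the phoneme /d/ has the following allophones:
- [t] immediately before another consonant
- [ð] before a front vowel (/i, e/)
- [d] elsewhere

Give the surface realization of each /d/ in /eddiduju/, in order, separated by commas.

[t], [ð], [d]

Occurrence 1 (position 2): immediately before another consonant → [t].
Occurrence 2 (position 3): before a front vowel (/i, e/) → [ð].
Occurrence 3 (position 5): no conditioning environment matches → elsewhere allophone [d].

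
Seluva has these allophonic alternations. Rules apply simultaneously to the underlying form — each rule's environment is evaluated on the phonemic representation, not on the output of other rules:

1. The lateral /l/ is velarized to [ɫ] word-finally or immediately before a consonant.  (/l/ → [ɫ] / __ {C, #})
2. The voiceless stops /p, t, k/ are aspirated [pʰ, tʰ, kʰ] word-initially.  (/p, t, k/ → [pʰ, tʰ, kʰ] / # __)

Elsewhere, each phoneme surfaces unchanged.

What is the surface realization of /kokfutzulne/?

Rule 2 applies to /k/ (word-initial: word-initially) → [kʰ].
/k/ — between /o/ and /f/; rule 2 does not apply here → [k].
/t/ (between /u/ and /z/) fails the environment for rule 2, so it stays [t].
Rule 1 applies to /l/ (between /u/ and /n/: word-finally or immediately before a consonant) → [ɫ].

[kʰokfutzuɫne]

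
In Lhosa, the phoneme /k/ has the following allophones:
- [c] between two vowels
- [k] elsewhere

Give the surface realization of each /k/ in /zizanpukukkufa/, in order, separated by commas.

[c], [k], [k]

Occurrence 1 (position 8): between two vowels → [c].
Occurrence 2 (position 10): no conditioning environment matches → elsewhere allophone [k].
Occurrence 3 (position 11): no conditioning environment matches → elsewhere allophone [k].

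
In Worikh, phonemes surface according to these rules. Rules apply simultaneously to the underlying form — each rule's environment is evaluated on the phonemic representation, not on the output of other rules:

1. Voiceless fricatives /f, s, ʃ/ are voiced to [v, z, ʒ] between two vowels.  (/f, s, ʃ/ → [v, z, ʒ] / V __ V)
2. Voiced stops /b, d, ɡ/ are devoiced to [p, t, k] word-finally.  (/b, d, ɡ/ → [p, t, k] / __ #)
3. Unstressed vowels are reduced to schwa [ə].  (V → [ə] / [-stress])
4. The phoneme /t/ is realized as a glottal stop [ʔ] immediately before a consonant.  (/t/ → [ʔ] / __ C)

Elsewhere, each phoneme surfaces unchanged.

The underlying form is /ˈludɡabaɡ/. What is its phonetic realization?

[ˈludɡəbək]

/l/ (word-initial) is unaffected → [l].
/u/ — between /l/ and /d/; rule 3 does not apply here → [u].
/d/ (between /u/ and /ɡ/): rule 2 targets it, but not word-finally → unchanged [d].
/ɡ/ (between /d/ and /a/) is in the target of rule 2 but the environment (word-finally) is not met → [ɡ].
/a/ (between /ɡ/ and /b/) occurs in an unstressed syllable → [ə] by rule 3.
/b/ (between /a/ and /a/) is in the target of rule 2 but the environment (word-finally) is not met → [b].
/a/ (between /b/ and /ɡ/) occurs in an unstressed syllable → [ə] by rule 3.
/ɡ/ — word-final, word-finally — surfaces as [k] (rule 2).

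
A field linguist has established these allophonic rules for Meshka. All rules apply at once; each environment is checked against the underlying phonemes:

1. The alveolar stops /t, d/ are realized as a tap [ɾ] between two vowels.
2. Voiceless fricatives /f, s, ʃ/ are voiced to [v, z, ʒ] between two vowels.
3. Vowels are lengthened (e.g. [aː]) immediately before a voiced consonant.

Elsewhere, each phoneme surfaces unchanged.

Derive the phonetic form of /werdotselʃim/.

/w/ stays [w].
/e/ — between /w/ and /r/, before a voiced consonant — surfaces as [eː] (rule 3).
/r/ — not in any rule's target class → [r].
/d/ (between /r/ and /o/) fails the environment for rule 1, so it stays [d].
/o/ (between /d/ and /t/): rule 3 targets it, but not before a voiced consonant → unchanged [o].
/t/ (between /o/ and /s/) fails the environment for rule 1, so it stays [t].
/s/ (between /t/ and /e/) fails the environment for rule 2, so it stays [s].
Rule 3 applies to /e/ (between /s/ and /l/: before a voiced consonant) → [eː].
/l/ (between /e/ and /ʃ/) is unaffected → [l].
/ʃ/ (between /l/ and /i/) fails the environment for rule 2, so it stays [ʃ].
/i/ (between /ʃ/ and /m/) occurs before a voiced consonant → [iː] by rule 3.
/m/ stays [m].

[weːrdotseːlʃiːm]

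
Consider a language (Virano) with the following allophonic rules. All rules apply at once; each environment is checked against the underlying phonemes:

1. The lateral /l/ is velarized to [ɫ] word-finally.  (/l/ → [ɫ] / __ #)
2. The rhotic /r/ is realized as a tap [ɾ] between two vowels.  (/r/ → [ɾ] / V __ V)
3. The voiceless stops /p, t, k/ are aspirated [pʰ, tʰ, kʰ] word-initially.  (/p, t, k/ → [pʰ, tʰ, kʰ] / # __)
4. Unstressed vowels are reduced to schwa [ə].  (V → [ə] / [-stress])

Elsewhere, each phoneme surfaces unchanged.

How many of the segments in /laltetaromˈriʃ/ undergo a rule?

Segments that undergo a rule: /a/ → [ə] (rule 4); /e/ → [ə] (rule 4); /a/ → [ə] (rule 4); /r/ → [ɾ] (rule 2); /o/ → [ə] (rule 4).
All other segments surface unchanged.

5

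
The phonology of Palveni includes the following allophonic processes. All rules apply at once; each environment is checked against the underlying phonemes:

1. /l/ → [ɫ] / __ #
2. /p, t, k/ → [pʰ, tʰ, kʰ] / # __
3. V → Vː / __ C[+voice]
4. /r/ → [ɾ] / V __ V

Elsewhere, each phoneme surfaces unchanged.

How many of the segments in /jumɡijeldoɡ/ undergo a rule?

4

Segments that undergo a rule: /u/ → [uː] (rule 3); /i/ → [iː] (rule 3); /e/ → [eː] (rule 3); /o/ → [oː] (rule 3).
All other segments surface unchanged.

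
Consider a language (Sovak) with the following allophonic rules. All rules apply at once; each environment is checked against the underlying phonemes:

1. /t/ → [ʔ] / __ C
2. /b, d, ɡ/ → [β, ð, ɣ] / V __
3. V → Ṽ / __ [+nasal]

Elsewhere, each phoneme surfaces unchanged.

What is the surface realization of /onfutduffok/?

[õnfuʔduffok]

/o/ (word-initial): before a nasal consonant, so rule 3 applies → [õ].
/u/ (between /f/ and /t/) fails the environment for rule 3, so it stays [u].
/t/ meets the environment for rule 1 (immediately before a consonant) → [ʔ].
/d/ — between /t/ and /u/; rule 2 does not apply here → [d].
/u/ (between /d/ and /f/) is in the target of rule 3 but the environment (before a nasal consonant) is not met → [u].
/o/ (between /f/ and /k/) fails the environment for rule 3, so it stays [o].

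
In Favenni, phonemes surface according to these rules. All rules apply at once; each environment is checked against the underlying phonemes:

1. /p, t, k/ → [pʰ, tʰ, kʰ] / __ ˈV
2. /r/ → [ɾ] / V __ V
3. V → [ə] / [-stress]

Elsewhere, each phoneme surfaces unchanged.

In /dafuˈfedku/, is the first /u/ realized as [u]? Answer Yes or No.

No

Rule 3 applies to /u/ (between /f/ and /f/: in an unstressed syllable) → [ə].
The actual realization is [ə], not [u].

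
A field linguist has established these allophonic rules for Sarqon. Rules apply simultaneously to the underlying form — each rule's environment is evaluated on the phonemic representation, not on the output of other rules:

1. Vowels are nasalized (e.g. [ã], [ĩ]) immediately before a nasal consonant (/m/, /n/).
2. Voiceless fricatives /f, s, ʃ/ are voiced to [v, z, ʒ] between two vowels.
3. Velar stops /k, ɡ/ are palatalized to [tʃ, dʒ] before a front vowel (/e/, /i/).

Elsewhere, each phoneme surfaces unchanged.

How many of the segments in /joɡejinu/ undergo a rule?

Segments that undergo a rule: /ɡ/ → [dʒ] (rule 3); /i/ → [ĩ] (rule 1).
All other segments surface unchanged.

2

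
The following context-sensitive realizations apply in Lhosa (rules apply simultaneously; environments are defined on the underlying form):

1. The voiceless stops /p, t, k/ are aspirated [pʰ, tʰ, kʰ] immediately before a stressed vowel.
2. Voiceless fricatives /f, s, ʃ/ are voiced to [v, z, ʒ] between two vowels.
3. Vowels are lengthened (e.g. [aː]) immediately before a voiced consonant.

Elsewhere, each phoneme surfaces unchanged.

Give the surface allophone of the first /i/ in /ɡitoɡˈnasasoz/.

/i/ (between /ɡ/ and /t/) fails the environment for rule 3, so it stays [i].

[i]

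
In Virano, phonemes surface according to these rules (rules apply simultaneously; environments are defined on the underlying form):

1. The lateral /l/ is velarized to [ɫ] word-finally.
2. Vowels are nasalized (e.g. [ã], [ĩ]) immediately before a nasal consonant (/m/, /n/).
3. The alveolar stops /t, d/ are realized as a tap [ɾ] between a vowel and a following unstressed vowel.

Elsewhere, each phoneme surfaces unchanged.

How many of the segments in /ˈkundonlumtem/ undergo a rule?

4

Segments that undergo a rule: /u/ → [ũ] (rule 2); /o/ → [õ] (rule 2); /u/ → [ũ] (rule 2); /e/ → [ẽ] (rule 2).
All other segments surface unchanged.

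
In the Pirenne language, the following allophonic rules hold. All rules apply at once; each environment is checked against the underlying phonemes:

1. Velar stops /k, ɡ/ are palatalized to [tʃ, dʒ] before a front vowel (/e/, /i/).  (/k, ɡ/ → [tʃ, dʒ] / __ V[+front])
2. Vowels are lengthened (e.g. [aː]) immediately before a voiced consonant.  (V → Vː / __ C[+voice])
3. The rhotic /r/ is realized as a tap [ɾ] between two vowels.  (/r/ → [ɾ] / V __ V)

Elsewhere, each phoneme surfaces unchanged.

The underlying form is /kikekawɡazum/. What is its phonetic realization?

[tʃitʃekaːwɡaːzuːm]

Rule 1 applies to /k/ (word-initial: before a front vowel) → [tʃ].
/i/ — between /k/ and /k/; rule 2 does not apply here → [i].
/k/ meets the environment for rule 1 (before a front vowel) → [tʃ].
/e/ (between /k/ and /k/) is in the target of rule 2 but the environment (before a voiced consonant) is not met → [e].
/k/ — between /e/ and /a/; rule 1 does not apply here → [k].
/a/ (between /k/ and /w/): before a voiced consonant, so rule 2 applies → [aː].
/w/ (between /a/ and /ɡ/) is unaffected → [w].
/ɡ/ — between /w/ and /a/; rule 1 does not apply here → [ɡ].
/a/ (between /ɡ/ and /z/) occurs before a voiced consonant → [aː] by rule 2.
/z/ (between /a/ and /u/): no rule targets it → [z].
/u/ — between /z/ and /m/, before a voiced consonant — surfaces as [uː] (rule 2).
/m/ (word-final) is unaffected → [m].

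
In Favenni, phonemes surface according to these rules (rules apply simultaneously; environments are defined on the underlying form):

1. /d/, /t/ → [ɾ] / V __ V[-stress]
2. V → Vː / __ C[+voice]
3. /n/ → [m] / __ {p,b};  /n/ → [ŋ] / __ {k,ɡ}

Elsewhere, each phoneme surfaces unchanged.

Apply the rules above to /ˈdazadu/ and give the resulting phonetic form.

[ˈdaːzaːɾu]

/d/ (word-initial) is in the target of rule 1 but the environment (between a vowel and a following unstressed vowel) is not met → [d].
Rule 2 applies to /a/ (between /d/ and /z/: before a voiced consonant) → [aː].
/a/ (between /z/ and /d/) occurs before a voiced consonant → [aː] by rule 2.
/d/ (between /a/ and /u/): between a vowel and a following unstressed vowel, so rule 1 applies → [ɾ].
/u/ — word-final; rule 2 does not apply here → [u].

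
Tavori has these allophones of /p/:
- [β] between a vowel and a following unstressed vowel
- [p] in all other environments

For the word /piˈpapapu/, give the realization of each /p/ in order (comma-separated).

[p], [p], [β], [β]

Occurrence 1 (position 1): no conditioning environment matches → elsewhere allophone [p].
Occurrence 2 (position 3): no conditioning environment matches → elsewhere allophone [p].
Occurrence 3 (position 5): between a vowel and a following unstressed vowel → [β].
Occurrence 4 (position 7): between a vowel and a following unstressed vowel → [β].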